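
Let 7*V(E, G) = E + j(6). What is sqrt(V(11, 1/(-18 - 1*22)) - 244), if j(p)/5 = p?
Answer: I*sqrt(11669)/7 ≈ 15.432*I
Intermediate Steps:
j(p) = 5*p
V(E, G) = 30/7 + E/7 (V(E, G) = (E + 5*6)/7 = (E + 30)/7 = (30 + E)/7 = 30/7 + E/7)
sqrt(V(11, 1/(-18 - 1*22)) - 244) = sqrt((30/7 + (1/7)*11) - 244) = sqrt((30/7 + 11/7) - 244) = sqrt(41/7 - 244) = sqrt(-1667/7) = I*sqrt(11669)/7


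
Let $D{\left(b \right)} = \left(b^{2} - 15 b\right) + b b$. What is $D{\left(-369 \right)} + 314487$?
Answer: $592344$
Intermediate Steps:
$D{\left(b \right)} = - 15 b + 2 b^{2}$ ($D{\left(b \right)} = \left(b^{2} - 15 b\right) + b^{2} = - 15 b + 2 b^{2}$)
$D{\left(-369 \right)} + 314487 = - 369 \left(-15 + 2 \left(-369\right)\right) + 314487 = - 369 \left(-15 - 738\right) + 314487 = \left(-369\right) \left(-753\right) + 314487 = 277857 + 314487 = 592344$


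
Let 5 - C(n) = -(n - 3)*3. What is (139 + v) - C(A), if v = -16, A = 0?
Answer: 127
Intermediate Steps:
C(n) = -4 + 3*n (C(n) = 5 - (-1)*(n - 3)*3 = 5 - (-1)*(-3 + n)*3 = 5 - (-1)*(-9 + 3*n) = 5 - (9 - 3*n) = 5 + (-9 + 3*n) = -4 + 3*n)
(139 + v) - C(A) = (139 - 16) - (-4 + 3*0) = 123 - (-4 + 0) = 123 - 1*(-4) = 123 + 4 = 127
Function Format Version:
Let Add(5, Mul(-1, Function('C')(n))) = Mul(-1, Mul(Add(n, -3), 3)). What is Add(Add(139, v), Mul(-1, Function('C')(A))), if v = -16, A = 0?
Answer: 127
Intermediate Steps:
Function('C')(n) = Add(-4, Mul(3, n)) (Function('C')(n) = Add(5, Mul(-1, Mul(-1, Mul(Add(n, -3), 3)))) = Add(5, Mul(-1, Mul(-1, Mul(Add(-3, n), 3)))) = Add(5, Mul(-1, Mul(-1, Add(-9, Mul(3, n))))) = Add(5, Mul(-1, Add(9, Mul(-3, n)))) = Add(5, Add(-9, Mul(3, n))) = Add(-4, Mul(3, n)))
Add(Add(139, v), Mul(-1, Function('C')(A))) = Add(Add(139, -16), Mul(-1, Add(-4, Mul(3, 0)))) = Add(123, Mul(-1, Add(-4, 0))) = Add(123, Mul(-1, -4)) = Add(123, 4) = 127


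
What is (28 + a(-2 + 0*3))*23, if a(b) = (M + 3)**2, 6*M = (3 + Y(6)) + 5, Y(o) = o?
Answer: 11684/9 ≈ 1298.2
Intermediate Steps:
M = 7/3 (M = ((3 + 6) + 5)/6 = (9 + 5)/6 = (1/6)*14 = 7/3 ≈ 2.3333)
a(b) = 256/9 (a(b) = (7/3 + 3)**2 = (16/3)**2 = 256/9)
(28 + a(-2 + 0*3))*23 = (28 + 256/9)*23 = (508/9)*23 = 11684/9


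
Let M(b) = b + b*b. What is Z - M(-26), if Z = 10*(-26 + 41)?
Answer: -500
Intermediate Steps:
Z = 150 (Z = 10*15 = 150)
M(b) = b + b**2
Z - M(-26) = 150 - (-26)*(1 - 26) = 150 - (-26)*(-25) = 150 - 1*650 = 150 - 650 = -500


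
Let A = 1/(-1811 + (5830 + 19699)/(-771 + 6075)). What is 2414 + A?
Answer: 23126150906/9580015 ≈ 2414.0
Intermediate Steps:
A = -5304/9580015 (A = 1/(-1811 + 25529/5304) = 1/(-9580015/5304) = -5304/9580015 ≈ -0.00055365)
2414 + A = 2414 - 5304/9580015 = 23126150906/9580015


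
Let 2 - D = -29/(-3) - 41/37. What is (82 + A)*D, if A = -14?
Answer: -49504/111 ≈ -445.98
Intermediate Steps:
D = -728/111 (D = 2 - (-29/(-3) - 41/37) = 2 - (-29*(-⅓) - 41*1/37) = 2 - (29/3 - 41/37) = 2 - 1*950/111 = 2 - 950/111 = -728/111 ≈ -6.5586)
(82 + A)*D = (82 - 14)*(-728/111) = 68*(-728/111) = -49504/111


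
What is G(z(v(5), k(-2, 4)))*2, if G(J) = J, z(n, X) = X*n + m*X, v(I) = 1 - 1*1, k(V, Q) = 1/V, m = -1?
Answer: 1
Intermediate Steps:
v(I) = 0 (v(I) = 1 - 1 = 0)
z(n, X) = -X + X*n (z(n, X) = X*n - X = -X + X*n)
G(z(v(5), k(-2, 4)))*2 = ((-1 + 0)/(-2))*2 = -½*(-1)*2 = (½)*2 = 1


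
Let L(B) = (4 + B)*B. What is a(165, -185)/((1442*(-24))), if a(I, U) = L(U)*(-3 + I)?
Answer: -904095/5768 ≈ -156.74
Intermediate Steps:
L(B) = B*(4 + B)
a(I, U) = U*(-3 + I)*(4 + U) (a(I, U) = (U*(4 + U))*(-3 + I) = U*(-3 + I)*(4 + U))
a(165, -185)/((1442*(-24))) = (-185*(-3 + 165)*(4 - 185))/((1442*(-24))) = -185*162*(-181)/(-34608) = 5424570*(-1/34608) = -904095/5768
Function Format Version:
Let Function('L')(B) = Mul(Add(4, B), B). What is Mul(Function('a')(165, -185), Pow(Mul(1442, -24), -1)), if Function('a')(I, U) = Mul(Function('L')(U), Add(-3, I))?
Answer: Rational(-904095, 5768) ≈ -156.74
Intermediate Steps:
Function('L')(B) = Mul(B, Add(4, B))
Function('a')(I, U) = Mul(U, Add(-3, I), Add(4, U)) (Function('a')(I, U) = Mul(Mul(U, Add(4, U)), Add(-3, I)) = Mul(U, Add(-3, I), Add(4, U)))
Mul(Function('a')(165, -185), Pow(Mul(1442, -24), -1)) = Mul(Mul(-185, Add(-3, 165), Add(4, -185)), Pow(Mul(1442, -24), -1)) = Mul(Mul(-185, 162, -181), Pow(-34608, -1)) = Mul(5424570, Rational(-1, 34608)) = Rational(-904095, 5768)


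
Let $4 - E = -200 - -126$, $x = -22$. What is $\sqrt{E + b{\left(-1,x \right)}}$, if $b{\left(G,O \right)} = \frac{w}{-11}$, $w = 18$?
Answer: $\frac{2 \sqrt{2310}}{11} \approx 8.7386$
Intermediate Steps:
$b{\left(G,O \right)} = - \frac{18}{11}$ ($b{\left(G,O \right)} = \frac{18}{-11} = 18 \left(- \frac{1}{11}\right) = - \frac{18}{11}$)
$E = 78$ ($E = 4 - \left(-200 - -126\right) = 4 - \left(-200 + 126\right) = 4 - -74 = 4 + 74 = 78$)
$\sqrt{E + b{\left(-1,x \right)}} = \sqrt{78 - \frac{18}{11}} = \sqrt{\frac{840}{11}} = \frac{2 \sqrt{2310}}{11}$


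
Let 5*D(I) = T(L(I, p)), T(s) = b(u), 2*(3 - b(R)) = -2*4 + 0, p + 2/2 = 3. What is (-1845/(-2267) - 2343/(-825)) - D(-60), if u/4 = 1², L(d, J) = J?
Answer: 127737/56675 ≈ 2.2538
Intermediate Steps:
p = 2 (p = -1 + 3 = 2)
u = 4 (u = 4*1² = 4*1 = 4)
b(R) = 7 (b(R) = 3 - (-2*4 + 0)/2 = 3 - (-8 + 0)/2 = 3 - ½*(-8) = 3 + 4 = 7)
T(s) = 7
D(I) = 7/5 (D(I) = (⅕)*7 = 7/5)
(-1845/(-2267) - 2343/(-825)) - D(-60) = (-1845/(-2267) - 2343/(-825)) - 1*7/5 = (-1845*(-1/2267) - 2343*(-1/825)) - 7/5 = (1845/2267 + 71/25) - 7/5 = 207082/56675 - 7/5 = 127737/56675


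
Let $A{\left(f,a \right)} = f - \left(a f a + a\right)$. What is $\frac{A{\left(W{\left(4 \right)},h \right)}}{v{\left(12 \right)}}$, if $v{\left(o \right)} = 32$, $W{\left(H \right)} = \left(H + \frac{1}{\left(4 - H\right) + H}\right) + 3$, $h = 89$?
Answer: $- \frac{57509}{32} \approx -1797.2$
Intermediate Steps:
$W{\left(H \right)} = \frac{13}{4} + H$ ($W{\left(H \right)} = \left(H + \frac{1}{4}\right) + 3 = \left(\frac{1}{4} + H\right) + 3 = \frac{13}{4} + H$)
$A{\left(f,a \right)} = f - a - f a^{2}$ ($A{\left(f,a \right)} = f - \left(f a^{2} + a\right) = f - \left(a + f a^{2}\right) = f - a - f a^{2}$)
$\frac{A{\left(W{\left(4 \right)},h \right)}}{v{\left(12 \right)}} = \frac{\left(\frac{13}{4} + 4\right) - 89 - \left(\frac{13}{4} + 4\right) 89^{2}}{32} = \left(\frac{29}{4} - 89 - \frac{29}{4} \cdot 7921\right) \frac{1}{32} = \left(\frac{29}{4} - 89 - \frac{229709}{4}\right) \frac{1}{32} = \left(-57509\right) \frac{1}{32} = - \frac{57509}{32}$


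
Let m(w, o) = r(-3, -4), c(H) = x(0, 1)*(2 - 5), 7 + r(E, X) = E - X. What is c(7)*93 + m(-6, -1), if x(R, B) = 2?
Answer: -564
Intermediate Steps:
r(E, X) = -7 + E - X (r(E, X) = -7 + (E - X) = -7 + E - X)
c(H) = -6 (c(H) = 2*(2 - 5) = 2*(-3) = -6)
m(w, o) = -6 (m(w, o) = -7 - 3 - 1*(-4) = -7 - 3 + 4 = -6)
c(7)*93 + m(-6, -1) = -6*93 - 6 = -558 - 6 = -564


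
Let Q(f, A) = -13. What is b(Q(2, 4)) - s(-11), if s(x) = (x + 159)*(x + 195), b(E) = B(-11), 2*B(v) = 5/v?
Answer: -599109/22 ≈ -27232.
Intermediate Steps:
B(v) = 5/(2*v) (B(v) = (5/v)/2 = 5/(2*v))
b(E) = -5/22 (b(E) = (5/2)/(-11) = (5/2)*(-1/11) = -5/22)
s(x) = (159 + x)*(195 + x)
b(Q(2, 4)) - s(-11) = -5/22 - (31005 + (-11)**2 + 354*(-11)) = -5/22 - (31005 + 121 - 3894) = -5/22 - 1*27232 = -5/22 - 27232 = -599109/22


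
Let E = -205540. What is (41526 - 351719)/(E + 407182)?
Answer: -310193/201642 ≈ -1.5383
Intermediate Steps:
(41526 - 351719)/(E + 407182) = (41526 - 351719)/(-205540 + 407182) = -310193/201642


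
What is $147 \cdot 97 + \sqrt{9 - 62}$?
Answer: $14259 + i \sqrt{53} \approx 14259.0 + 7.2801 i$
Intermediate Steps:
$147 \cdot 97 + \sqrt{9 - 62} = 14259 + \sqrt{-53} = 14259 + i \sqrt{53}$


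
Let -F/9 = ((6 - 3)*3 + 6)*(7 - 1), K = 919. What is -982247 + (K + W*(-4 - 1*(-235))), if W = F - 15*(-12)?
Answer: -1126858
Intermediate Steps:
F = -810 (F = -9*((6 - 3)*3 + 6)*(7 - 1) = -9*(3*3 + 6)*6 = -9*(9 + 6)*6 = -135*6 = -9*90 = -810)
W = -630 (W = -810 - 15*(-12) = -810 + 180 = -630)
-982247 + (K + W*(-4 - 1*(-235))) = -982247 + (919 - 630*(-4 - 1*(-235))) = -982247 + (919 - 630*(-4 + 235)) = -982247 + (919 - 630*231) = -982247 + (919 - 145530) = -982247 - 144611 = -1126858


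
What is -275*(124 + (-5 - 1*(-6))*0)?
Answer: -34100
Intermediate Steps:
-275*(124 + (-5 - 1*(-6))*0) = -275*(124 + (-5 + 6)*0) = -275*(124 + 1*0) = -275*(124 + 0) = -275*124 = -34100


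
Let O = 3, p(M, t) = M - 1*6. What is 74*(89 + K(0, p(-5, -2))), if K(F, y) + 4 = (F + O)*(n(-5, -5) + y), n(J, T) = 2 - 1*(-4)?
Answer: 5180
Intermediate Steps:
p(M, t) = -6 + M (p(M, t) = M - 6 = -6 + M)
n(J, T) = 6 (n(J, T) = 2 + 4 = 6)
K(F, y) = -4 + (3 + F)*(6 + y) (K(F, y) = -4 + (F + 3)*(6 + y) = -4 + (3 + F)*(6 + y))
74*(89 + K(0, p(-5, -2))) = 74*(89 + (14 + 3*(-6 - 5) + 6*0 + 0*(-6 - 5))) = 74*(89 + (14 + 3*(-11) + 0 + 0*(-11))) = 74*(89 + (14 - 33 + 0 + 0)) = 74*(89 - 19) = 74*70 = 5180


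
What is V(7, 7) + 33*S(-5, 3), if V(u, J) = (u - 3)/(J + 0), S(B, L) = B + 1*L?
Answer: -458/7 ≈ -65.429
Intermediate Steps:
S(B, L) = B + L
V(u, J) = (-3 + u)/J
V(7, 7) + 33*S(-5, 3) = (-3 + 7)/7 + 33*(-5 + 3) = (⅐)*4 + 33*(-2) = 4/7 - 66 = -458/7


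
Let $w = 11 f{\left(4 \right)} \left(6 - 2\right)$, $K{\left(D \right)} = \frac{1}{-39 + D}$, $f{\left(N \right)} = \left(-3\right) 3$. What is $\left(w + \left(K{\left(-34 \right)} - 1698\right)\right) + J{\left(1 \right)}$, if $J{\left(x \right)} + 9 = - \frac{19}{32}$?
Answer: $- \frac{4914027}{2336} \approx -2103.6$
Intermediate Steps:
$f{\left(N \right)} = -9$
$J{\left(x \right)} = - \frac{307}{32}$ ($J{\left(x \right)} = -9 - \frac{19}{32} = - \frac{307}{32}$)
$w = -396$ ($w = 11 \left(- 9 \left(6 - 2\right)\right) = 11 \left(\left(-9\right) 4\right) = 11 \left(-36\right) = -396$)
$\left(w + \left(K{\left(-34 \right)} - 1698\right)\right) + J{\left(1 \right)} = \left(-396 - \left(1698 - \frac{1}{-39 - 34}\right)\right) - \frac{307}{32} = \left(-396 - \left(1698 - \frac{1}{-73}\right)\right) - \frac{307}{32} = \left(-396 - \frac{123955}{73}\right) - \frac{307}{32} = - \frac{152863}{73} - \frac{307}{32} = - \frac{4914027}{2336}$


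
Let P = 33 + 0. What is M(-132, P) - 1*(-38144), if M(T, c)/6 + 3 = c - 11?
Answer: 38258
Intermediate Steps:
P = 33
M(T, c) = -84 + 6*c (M(T, c) = -18 + 6*(c - 11) = -18 + 6*(-11 + c) = -18 + (-66 + 6*c) = -84 + 6*c)
M(-132, P) - 1*(-38144) = (-84 + 6*33) - 1*(-38144) = (-84 + 198) + 38144 = 114 + 38144 = 38258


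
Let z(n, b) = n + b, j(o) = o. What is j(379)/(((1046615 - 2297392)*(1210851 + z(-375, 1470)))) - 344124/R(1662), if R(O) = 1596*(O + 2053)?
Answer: -43470724105680439/748985853976041990 ≈ -0.058039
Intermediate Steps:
R(O) = 3276588 + 1596*O (R(O) = 1596*(2053 + O) = 3276588 + 1596*O)
z(n, b) = b + n
j(379)/(((1046615 - 2297392)*(1210851 + z(-375, 1470)))) - 344124/R(1662) = 379/(((1046615 - 2297392)*(1210851 + (1470 - 375)))) - 344124/(3276588 + 1596*1662) = 379/((-1250777*(1210851 + 1095))) - 344124/(3276588 + 2652552) = 379/((-1250777*1211946)) - 344124/5929140 = 379/(-1515874182042) - 344124*1/5929140 = 379*(-1/1515874182042) - 28677/494095 = -379/1515874182042 - 28677/494095 = -43470724105680439/748985853976041990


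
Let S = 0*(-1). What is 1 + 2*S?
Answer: 1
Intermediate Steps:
S = 0
1 + 2*S = 1 + 2*0 = 1 + 0 = 1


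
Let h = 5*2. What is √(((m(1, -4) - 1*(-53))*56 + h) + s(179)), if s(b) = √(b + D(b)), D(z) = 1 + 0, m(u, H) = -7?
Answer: √(2586 + 6*√5) ≈ 50.984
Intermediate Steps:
D(z) = 1
h = 10
s(b) = √(1 + b) (s(b) = √(b + 1) = √(1 + b))
√(((m(1, -4) - 1*(-53))*56 + h) + s(179)) = √(((-7 - 1*(-53))*56 + 10) + √(1 + 179)) = √(((-7 + 53)*56 + 10) + √180) = √((46*56 + 10) + 6*√5) = √((2576 + 10) + 6*√5) = √(2586 + 6*√5)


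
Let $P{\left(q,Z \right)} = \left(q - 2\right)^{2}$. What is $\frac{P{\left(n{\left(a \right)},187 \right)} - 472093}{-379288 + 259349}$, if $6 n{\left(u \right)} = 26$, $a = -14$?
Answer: $\frac{4248788}{1079451} \approx 3.9361$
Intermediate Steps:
$n{\left(u \right)} = \frac{13}{3}$ ($n{\left(u \right)} = \frac{1}{6} \cdot 26 = \frac{13}{3}$)
$P{\left(q,Z \right)} = \left(-2 + q\right)^{2}$
$\frac{P{\left(n{\left(a \right)},187 \right)} - 472093}{-379288 + 259349} = \frac{\left(-2 + \frac{13}{3}\right)^{2} - 472093}{-379288 + 259349} = \frac{\left(\frac{7}{3}\right)^{2} - 472093}{-119939} = \left(\frac{49}{9} - 472093\right) \left(- \frac{1}{119939}\right) = \left(- \frac{4248788}{9}\right) \left(- \frac{1}{119939}\right) = \frac{4248788}{1079451}$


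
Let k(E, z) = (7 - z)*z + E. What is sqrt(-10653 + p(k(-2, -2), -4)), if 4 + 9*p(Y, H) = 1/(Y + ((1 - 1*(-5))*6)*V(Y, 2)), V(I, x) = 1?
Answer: I*sqrt(170455)/4 ≈ 103.22*I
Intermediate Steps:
k(E, z) = E + z*(7 - z) (k(E, z) = z*(7 - z) + E = E + z*(7 - z))
p(Y, H) = -4/9 + 1/(9*(36 + Y)) (p(Y, H) = -4/9 + 1/(9*(Y + ((1 - 1*(-5))*6)*1)) = -4/9 + 1/(9*(Y + ((1 + 5)*6)*1)) = -4/9 + 1/(9*(Y + (6*6)*1)) = -4/9 + 1/(9*(Y + 36*1)) = -4/9 + 1/(9*(Y + 36)) = -4/9 + 1/(9*(36 + Y)))
sqrt(-10653 + p(k(-2, -2), -4)) = sqrt(-10653 + (-143 - 4*(-2 - 1*(-2)**2 + 7*(-2)))/(9*(36 + (-2 - 1*(-2)**2 + 7*(-2))))) = sqrt(-10653 + (-143 - 4*(-2 - 1*4 - 14))/(9*(36 + (-2 - 1*4 - 14)))) = sqrt(-10653 + (-143 - 4*(-2 - 4 - 14))/(9*(36 + (-2 - 4 - 14)))) = sqrt(-10653 + (-143 - 4*(-20))/(9*(36 - 20))) = sqrt(-10653 + (1/9)*(-143 + 80)/16) = sqrt(-10653 + (1/9)*(1/16)*(-63)) = sqrt(-10653 - 7/16) = sqrt(-170455/16) = I*sqrt(170455)/4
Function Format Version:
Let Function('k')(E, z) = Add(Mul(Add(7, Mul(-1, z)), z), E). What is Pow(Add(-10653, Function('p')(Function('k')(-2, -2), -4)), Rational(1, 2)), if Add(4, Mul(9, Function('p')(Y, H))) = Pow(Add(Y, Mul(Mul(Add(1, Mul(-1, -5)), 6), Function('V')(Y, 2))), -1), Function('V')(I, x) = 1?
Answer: Mul(Rational(1, 4), I, Pow(170455, Rational(1, 2))) ≈ Mul(103.22, I)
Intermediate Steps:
Function('k')(E, z) = Add(E, Mul(z, Add(7, Mul(-1, z)))) (Function('k')(E, z) = Add(Mul(z, Add(7, Mul(-1, z))), E) = Add(E, Mul(z, Add(7, Mul(-1, z)))))
Function('p')(Y, H) = Add(Rational(-4, 9), Mul(Rational(1, 9), Pow(Add(36, Y), -1))) (Function('p')(Y, H) = Add(Rational(-4, 9), Mul(Rational(1, 9), Pow(Add(Y, Mul(Mul(Add(1, Mul(-1, -5)), 6), 1)), -1))) = Add(Rational(-4, 9), Mul(Rational(1, 9), Pow(Add(Y, Mul(Mul(Add(1, 5), 6), 1)), -1))) = Add(Rational(-4, 9), Mul(Rational(1, 9), Pow(Add(Y, Mul(Mul(6, 6), 1)), -1))) = Add(Rational(-4, 9), Mul(Rational(1, 9), Pow(Add(Y, Mul(36, 1)), -1))) = Add(Rational(-4, 9), Mul(Rational(1, 9), Pow(Add(Y, 36), -1))) = Add(Rational(-4, 9), Mul(Rational(1, 9), Pow(Add(36, Y), -1))))
Pow(Add(-10653, Function('p')(Function('k')(-2, -2), -4)), Rational(1, 2)) = Pow(Add(-10653, Mul(Rational(1, 9), Pow(Add(36, Add(-2, Mul(-1, Pow(-2, 2)), Mul(7, -2))), -1), Add(-143, Mul(-4, Add(-2, Mul(-1, Pow(-2, 2)), Mul(7, -2)))))), Rational(1, 2)) = Pow(Add(-10653, Mul(Rational(1, 9), Pow(Add(36, Add(-2, Mul(-1, 4), -14)), -1), Add(-143, Mul(-4, Add(-2, Mul(-1, 4), -14))))), Rational(1, 2)) = Pow(Add(-10653, Mul(Rational(1, 9), Pow(Add(36, Add(-2, -4, -14)), -1), Add(-143, Mul(-4, Add(-2, -4, -14))))), Rational(1, 2)) = Pow(Add(-10653, Mul(Rational(1, 9), Pow(Add(36, -20), -1), Add(-143, Mul(-4, -20)))), Rational(1, 2)) = Pow(Add(-10653, Mul(Rational(1, 9), Pow(16, -1), Add(-143, 80))), Rational(1, 2)) = Pow(Add(-10653, Mul(Rational(1, 9), Rational(1, 16), -63)), Rational(1, 2)) = Pow(Add(-10653, Rational(-7, 16)), Rational(1, 2)) = Pow(Rational(-170455, 16), Rational(1, 2)) = Mul(Rational(1, 4), I, Pow(170455, Rational(1, 2)))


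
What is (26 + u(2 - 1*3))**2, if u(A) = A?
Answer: 625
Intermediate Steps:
(26 + u(2 - 1*3))**2 = (26 + (2 - 1*3))**2 = (26 + (2 - 3))**2 = (26 - 1)**2 = 25**2 = 625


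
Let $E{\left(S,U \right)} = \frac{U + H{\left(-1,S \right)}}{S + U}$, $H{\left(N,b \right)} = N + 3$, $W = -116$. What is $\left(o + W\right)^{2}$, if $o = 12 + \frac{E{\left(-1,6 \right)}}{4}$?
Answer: $\frac{268324}{25} \approx 10733.0$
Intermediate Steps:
$H{\left(N,b \right)} = 3 + N$
$E{\left(S,U \right)} = \frac{2 + U}{S + U}$ ($E{\left(S,U \right)} = \frac{U + \left(3 - 1\right)}{S + U} = \frac{U + 2}{S + U} = \frac{2 + U}{S + U}$)
$o = \frac{62}{5}$ ($o = 12 + \frac{\frac{1}{-1 + 6} \left(2 + 6\right)}{4} = 12 + \frac{\frac{1}{5} \cdot 8}{4} = 12 + \frac{1}{4} \cdot \frac{8}{5} = 12 + \frac{2}{5} = \frac{62}{5} \approx 12.4$)
$\left(o + W\right)^{2} = \left(\frac{62}{5} - 116\right)^{2} = \left(- \frac{518}{5}\right)^{2} = \frac{268324}{25}$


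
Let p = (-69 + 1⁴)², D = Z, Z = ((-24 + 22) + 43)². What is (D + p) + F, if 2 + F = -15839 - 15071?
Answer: -24607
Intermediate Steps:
Z = 1681 (Z = (-2 + 43)² = 41² = 1681)
D = 1681
p = 4624 (p = (-69 + 1)² = (-68)² = 4624)
F = -30912 (F = -2 + (-15839 - 15071) = -2 - 30910 = -30912)
(D + p) + F = (1681 + 4624) - 30912 = 6305 - 30912 = -24607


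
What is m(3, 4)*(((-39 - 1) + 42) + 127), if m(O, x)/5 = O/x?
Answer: 1935/4 ≈ 483.75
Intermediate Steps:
m(O, x) = 5*O/x (m(O, x) = 5*(O/x) = 5*O/x)
m(3, 4)*(((-39 - 1) + 42) + 127) = (5*3/4)*(((-39 - 1) + 42) + 127) = (5*3*(¼))*((-40 + 42) + 127) = 15*(2 + 127)/4 = (15/4)*129 = 1935/4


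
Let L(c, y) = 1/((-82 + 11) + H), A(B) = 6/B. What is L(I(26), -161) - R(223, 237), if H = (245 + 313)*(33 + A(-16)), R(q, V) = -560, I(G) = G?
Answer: 40619604/72535 ≈ 560.00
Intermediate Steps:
H = 72819/4 (H = (245 + 313)*(33 + 6/(-16)) = 558*(33 + 6*(-1/16)) = 558*(33 - 3/8) = 558*(261/8) = 72819/4 ≈ 18205.)
L(c, y) = 4/72535 (L(c, y) = 1/((-82 + 11) + 72819/4) = 1/(-71 + 72819/4) = 1/(72535/4) = 4/72535)
L(I(26), -161) - R(223, 237) = 4/72535 - 1*(-560) = 4/72535 + 560 = 40619604/72535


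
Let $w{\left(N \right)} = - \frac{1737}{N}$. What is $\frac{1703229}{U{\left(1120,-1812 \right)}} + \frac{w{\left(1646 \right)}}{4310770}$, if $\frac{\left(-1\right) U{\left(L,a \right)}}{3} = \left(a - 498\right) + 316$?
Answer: $\frac{2014218010274741}{7074240837740} \approx 284.73$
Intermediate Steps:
$U{\left(L,a \right)} = 546 - 3 a$ ($U{\left(L,a \right)} = - 3 \left(\left(a - 498\right) + 316\right) = - 3 \left(\left(-498 + a\right) + 316\right) = - 3 \left(-182 + a\right) = 546 - 3 a$)
$\frac{1703229}{U{\left(1120,-1812 \right)}} + \frac{w{\left(1646 \right)}}{4310770} = \frac{1703229}{546 - -5436} + \frac{\left(-1737\right) \frac{1}{1646}}{4310770} = \frac{1703229}{546 + 5436} + \left(-1737\right) \frac{1}{1646} \cdot \frac{1}{4310770} = \frac{1703229}{5982} - \frac{1737}{7095527420} = 1703229 \cdot \frac{1}{5982} - \frac{1737}{7095527420} = \frac{567743}{1994} - \frac{1737}{7095527420} = \frac{2014218010274741}{7074240837740}$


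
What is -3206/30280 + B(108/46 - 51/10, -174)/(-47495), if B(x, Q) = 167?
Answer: -15732573/143814860 ≈ -0.10939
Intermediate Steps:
-3206/30280 + B(108/46 - 51/10, -174)/(-47495) = -3206/30280 + 167/(-47495) = -3206*1/30280 + 167*(-1/47495) = -1603/15140 - 167/47495 = -15732573/143814860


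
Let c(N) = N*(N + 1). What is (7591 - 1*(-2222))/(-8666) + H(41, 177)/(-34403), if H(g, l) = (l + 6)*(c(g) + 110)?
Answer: -3242925135/298136398 ≈ -10.877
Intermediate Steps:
c(N) = N*(1 + N)
H(g, l) = (6 + l)*(110 + g*(1 + g)) (H(g, l) = (l + 6)*(g*(1 + g) + 110) = (6 + l)*(110 + g*(1 + g)))
(7591 - 1*(-2222))/(-8666) + H(41, 177)/(-34403) = (7591 - 1*(-2222))/(-8666) + (660 + 110*177 + 6*41*(1 + 41) + 41*177*(1 + 41))/(-34403) = (7591 + 2222)*(-1/8666) + (660 + 19470 + 6*41*42 + 41*177*42)*(-1/34403) = 9813*(-1/8666) + (660 + 19470 + 10332 + 304794)*(-1/34403) = -9813/8666 + 335256*(-1/34403) = -9813/8666 - 335256/34403 = -3242925135/298136398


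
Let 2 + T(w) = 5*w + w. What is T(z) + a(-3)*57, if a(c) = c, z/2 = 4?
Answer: -125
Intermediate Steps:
z = 8 (z = 2*4 = 8)
T(w) = -2 + 6*w (T(w) = -2 + (5*w + w) = -2 + 6*w)
T(z) + a(-3)*57 = (-2 + 6*8) - 3*57 = (-2 + 48) - 171 = 46 - 171 = -125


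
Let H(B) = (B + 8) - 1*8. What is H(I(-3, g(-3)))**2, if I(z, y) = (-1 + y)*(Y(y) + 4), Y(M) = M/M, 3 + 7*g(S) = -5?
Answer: 5625/49 ≈ 114.80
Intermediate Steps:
g(S) = -8/7 (g(S) = -3/7 + (1/7)*(-5) = -3/7 - 5/7 = -8/7)
Y(M) = 1
I(z, y) = -5 + 5*y (I(z, y) = (-1 + y)*(1 + 4) = (-1 + y)*5 = -5 + 5*y)
H(B) = B (H(B) = (8 + B) - 8 = B)
H(I(-3, g(-3)))**2 = (-5 + 5*(-8/7))**2 = (-5 - 40/7)**2 = (-75/7)**2 = 5625/49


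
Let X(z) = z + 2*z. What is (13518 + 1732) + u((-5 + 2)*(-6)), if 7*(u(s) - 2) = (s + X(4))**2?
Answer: 107664/7 ≈ 15381.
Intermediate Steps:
X(z) = 3*z
u(s) = 2 + (12 + s)**2/7 (u(s) = 2 + (s + 3*4)**2/7 = 2 + (s + 12)**2/7 = 2 + (12 + s)**2/7)
(13518 + 1732) + u((-5 + 2)*(-6)) = (13518 + 1732) + (2 + (12 + (-5 + 2)*(-6))**2/7) = 15250 + (2 + (12 - 3*(-6))**2/7) = 15250 + (2 + (12 + 18)**2/7) = 15250 + (2 + (1/7)*30**2) = 15250 + (2 + (1/7)*900) = 15250 + (2 + 900/7) = 15250 + 914/7 = 107664/7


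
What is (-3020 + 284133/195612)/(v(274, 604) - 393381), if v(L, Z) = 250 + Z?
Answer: 196821369/25594330508 ≈ 0.0076900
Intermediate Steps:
(-3020 + 284133/195612)/(v(274, 604) - 393381) = (-3020 + 284133/195612)/((250 + 604) - 393381) = (-3020 + 284133*(1/195612))/(854 - 393381) = (-3020 + 94711/65204)/(-392527) = -196821369/65204*(-1/392527) = 196821369/25594330508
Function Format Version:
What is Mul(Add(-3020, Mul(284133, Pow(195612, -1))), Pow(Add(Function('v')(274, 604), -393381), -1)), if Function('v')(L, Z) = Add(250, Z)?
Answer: Rational(196821369, 25594330508) ≈ 0.0076900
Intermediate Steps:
Mul(Add(-3020, Mul(284133, Pow(195612, -1))), Pow(Add(Function('v')(274, 604), -393381), -1)) = Mul(Add(-3020, Mul(284133, Pow(195612, -1))), Pow(Add(Add(250, 604), -393381), -1)) = Mul(Add(-3020, Mul(284133, Rational(1, 195612))), Pow(Add(854, -393381), -1)) = Mul(Add(-3020, Rational(94711, 65204)), Pow(-392527, -1)) = Mul(Rational(-196821369, 65204), Rational(-1, 392527)) = Rational(196821369, 25594330508)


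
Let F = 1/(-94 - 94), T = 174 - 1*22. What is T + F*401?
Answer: 28175/188 ≈ 149.87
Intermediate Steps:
T = 152 (T = 174 - 22 = 152)
F = -1/188 (F = 1/(-188) = -1/188 ≈ -0.0053191)
T + F*401 = 152 - 1/188*401 = 152 - 401/188 = 28175/188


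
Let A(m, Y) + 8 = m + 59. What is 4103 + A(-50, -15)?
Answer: 4104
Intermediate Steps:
A(m, Y) = 51 + m (A(m, Y) = -8 + (m + 59) = -8 + (59 + m) = 51 + m)
4103 + A(-50, -15) = 4103 + (51 - 50) = 4103 + 1 = 4104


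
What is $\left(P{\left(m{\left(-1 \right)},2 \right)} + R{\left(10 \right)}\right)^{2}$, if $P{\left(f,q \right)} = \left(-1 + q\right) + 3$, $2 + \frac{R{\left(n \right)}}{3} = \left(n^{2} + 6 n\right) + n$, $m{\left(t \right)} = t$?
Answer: $258064$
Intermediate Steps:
$R{\left(n \right)} = -6 + 3 n^{2} + 21 n$ ($R{\left(n \right)} = -6 + 3 \left(\left(n^{2} + 6 n\right) + n\right) = -6 + 3 \left(n^{2} + 7 n\right) = -6 + \left(3 n^{2} + 21 n\right) = -6 + 3 n^{2} + 21 n$)
$P{\left(f,q \right)} = 2 + q$
$\left(P{\left(m{\left(-1 \right)},2 \right)} + R{\left(10 \right)}\right)^{2} = \left(\left(2 + 2\right) + \left(-6 + 3 \cdot 10^{2} + 21 \cdot 10\right)\right)^{2} = \left(4 + \left(-6 + 3 \cdot 100 + 210\right)\right)^{2} = \left(4 + \left(-6 + 300 + 210\right)\right)^{2} = \left(4 + 504\right)^{2} = 508^{2} = 258064$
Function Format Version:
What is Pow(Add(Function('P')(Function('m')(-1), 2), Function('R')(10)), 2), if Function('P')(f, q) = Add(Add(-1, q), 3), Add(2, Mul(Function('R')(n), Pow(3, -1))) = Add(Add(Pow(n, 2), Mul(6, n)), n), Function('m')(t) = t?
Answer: 258064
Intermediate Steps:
Function('R')(n) = Add(-6, Mul(3, Pow(n, 2)), Mul(21, n)) (Function('R')(n) = Add(-6, Mul(3, Add(Add(Pow(n, 2), Mul(6, n)), n))) = Add(-6, Mul(3, Add(Pow(n, 2), Mul(7, n)))) = Add(-6, Add(Mul(3, Pow(n, 2)), Mul(21, n))) = Add(-6, Mul(3, Pow(n, 2)), Mul(21, n)))
Function('P')(f, q) = Add(2, q)
Pow(Add(Function('P')(Function('m')(-1), 2), Function('R')(10)), 2) = Pow(Add(Add(2, 2), Add(-6, Mul(3, Pow(10, 2)), Mul(21, 10))), 2) = Pow(Add(4, Add(-6, Mul(3, 100), 210)), 2) = Pow(Add(4, Add(-6, 300, 210)), 2) = Pow(Add(4, 504), 2) = Pow(508, 2) = 258064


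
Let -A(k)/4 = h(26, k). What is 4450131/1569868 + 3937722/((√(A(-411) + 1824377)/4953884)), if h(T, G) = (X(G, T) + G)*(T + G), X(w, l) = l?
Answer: 4450131/1569868 + 1500539847096*√1231477/94729 ≈ 1.7578e+10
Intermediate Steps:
h(T, G) = (G + T)² (h(T, G) = (T + G)*(T + G) = (G + T)*(G + T) = (G + T)²)
A(k) = -2704 - 208*k - 4*k² (A(k) = -4*(k² + 26² + 2*k*26) = -4*(k² + 676 + 52*k) = -4*(676 + k² + 52*k) = -2704 - 208*k - 4*k²)
4450131/1569868 + 3937722/((√(A(-411) + 1824377)/4953884)) = 4450131/1569868 + 3937722/((√((-2704 - 208*(-411) - 4*(-411)²) + 1824377)/4953884)) = 4450131*(1/1569868) + 3937722/((√((-2704 + 85488 - 4*168921) + 1824377)*(1/4953884))) = 4450131/1569868 + 3937722/((√((-2704 + 85488 - 675684) + 1824377)*(1/4953884))) = 4450131/1569868 + 3937722/((√(-592900 + 1824377)*(1/4953884))) = 4450131/1569868 + 3937722/((√1231477*(1/4953884))) = 4450131/1569868 + 3937722/((√1231477/4953884)) = 4450131/1569868 + 3937722*(381068*√1231477/94729) = 4450131/1569868 + 1500539847096*√1231477/94729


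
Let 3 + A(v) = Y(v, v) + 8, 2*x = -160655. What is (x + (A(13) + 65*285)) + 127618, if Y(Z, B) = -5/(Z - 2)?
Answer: 1448041/22 ≈ 65820.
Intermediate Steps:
x = -160655/2 (x = (1/2)*(-160655) = -160655/2 ≈ -80328.)
Y(Z, B) = -5/(-2 + Z)
A(v) = 5 - 5/(-2 + v) (A(v) = -3 + (-5/(-2 + v) + 8) = -3 + (8 - 5/(-2 + v)) = 5 - 5/(-2 + v))
(x + (A(13) + 65*285)) + 127618 = (-160655/2 + (5*(-3 + 13)/(-2 + 13) + 65*285)) + 127618 = (-160655/2 + (5*10/11 + 18525)) + 127618 = (-160655/2 + (5*(1/11)*10 + 18525)) + 127618 = (-160655/2 + (50/11 + 18525)) + 127618 = (-160655/2 + 203825/11) + 127618 = -1359555/22 + 127618 = 1448041/22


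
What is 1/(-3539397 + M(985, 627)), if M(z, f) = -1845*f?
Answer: -1/4696212 ≈ -2.1294e-7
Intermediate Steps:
1/(-3539397 + M(985, 627)) = 1/(-3539397 - 1845*627) = 1/(-3539397 - 1156815) = 1/(-4696212) = -1/4696212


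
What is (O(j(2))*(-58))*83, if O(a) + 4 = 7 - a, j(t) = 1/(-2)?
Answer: -16849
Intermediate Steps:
j(t) = -½
O(a) = 3 - a (O(a) = -4 + (7 - a) = 3 - a)
(O(j(2))*(-58))*83 = ((3 - 1*(-½))*(-58))*83 = ((3 + ½)*(-58))*83 = ((7/2)*(-58))*83 = -203*83 = -16849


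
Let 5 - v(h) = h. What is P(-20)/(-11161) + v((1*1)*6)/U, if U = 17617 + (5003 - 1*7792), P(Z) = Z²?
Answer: -5942361/165495308 ≈ -0.035906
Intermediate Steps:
v(h) = 5 - h
U = 14828 (U = 17617 + (5003 - 7792) = 17617 - 2789 = 14828)
P(-20)/(-11161) + v((1*1)*6)/U = (-20)²/(-11161) + (5 - 1*1*6)/14828 = 400*(-1/11161) + (5 - 6)*(1/14828) = -400/11161 + (5 - 1*6)*(1/14828) = -400/11161 + (5 - 6)*(1/14828) = -400/11161 - 1*1/14828 = -400/11161 - 1/14828 = -5942361/165495308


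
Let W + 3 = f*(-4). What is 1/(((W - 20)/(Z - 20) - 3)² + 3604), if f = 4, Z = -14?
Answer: 1156/4170193 ≈ 0.00027721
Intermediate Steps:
W = -19 (W = -3 + 4*(-4) = -3 - 16 = -19)
1/(((W - 20)/(Z - 20) - 3)² + 3604) = 1/(((-19 - 20)/(-14 - 20) - 3)² + 3604) = 1/((-39/(-34) - 3)² + 3604) = 1/((-39*(-1/34) - 3)² + 3604) = 1/((39/34 - 3)² + 3604) = 1/((-63/34)² + 3604) = 1/(3969/1156 + 3604) = 1/(4170193/1156) = 1156/4170193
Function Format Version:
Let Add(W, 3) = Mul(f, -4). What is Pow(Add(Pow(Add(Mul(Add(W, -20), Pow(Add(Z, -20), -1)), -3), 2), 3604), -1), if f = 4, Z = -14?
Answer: Rational(1156, 4170193) ≈ 0.00027721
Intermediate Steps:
W = -19 (W = Add(-3, Mul(4, -4)) = Add(-3, -16) = -19)
Pow(Add(Pow(Add(Mul(Add(W, -20), Pow(Add(Z, -20), -1)), -3), 2), 3604), -1) = Pow(Add(Pow(Add(Mul(Add(-19, -20), Pow(Add(-14, -20), -1)), -3), 2), 3604), -1) = Pow(Add(Pow(Add(Mul(-39, Pow(-34, -1)), -3), 2), 3604), -1) = Pow(Add(Pow(Add(Mul(-39, Rational(-1, 34)), -3), 2), 3604), -1) = Pow(Add(Pow(Add(Rational(39, 34), -3), 2), 3604), -1) = Pow(Add(Pow(Rational(-63, 34), 2), 3604), -1) = Pow(Add(Rational(3969, 1156), 3604), -1) = Pow(Rational(4170193, 1156), -1) = Rational(1156, 4170193)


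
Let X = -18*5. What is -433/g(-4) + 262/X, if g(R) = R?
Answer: 18961/180 ≈ 105.34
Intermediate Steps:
X = -90
-433/g(-4) + 262/X = -433/(-4) + 262/(-90) = -433*(-¼) + 262*(-1/90) = 433/4 - 131/45 = 18961/180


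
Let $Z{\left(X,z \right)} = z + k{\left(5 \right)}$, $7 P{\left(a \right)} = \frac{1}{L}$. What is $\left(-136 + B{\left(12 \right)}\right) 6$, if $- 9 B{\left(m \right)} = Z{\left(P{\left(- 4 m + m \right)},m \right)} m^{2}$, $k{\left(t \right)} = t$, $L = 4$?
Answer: $-2448$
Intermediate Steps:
$P{\left(a \right)} = \frac{1}{28}$ ($P{\left(a \right)} = \frac{1}{7 \cdot 4} = \frac{1}{7} \cdot \frac{1}{4} = \frac{1}{28}$)
$Z{\left(X,z \right)} = 5 + z$ ($Z{\left(X,z \right)} = z + 5 = 5 + z$)
$B{\left(m \right)} = - \frac{m^{2} \left(5 + m\right)}{9}$ ($B{\left(m \right)} = - \frac{\left(5 + m\right) m^{2}}{9} = - \frac{m^{2} \left(5 + m\right)}{9}$)
$\left(-136 + B{\left(12 \right)}\right) 6 = \left(-136 + \frac{12^{2} \left(-5 - 12\right)}{9}\right) 6 = \left(-136 + \frac{1}{9} \cdot 144 \left(-5 - 12\right)\right) 6 = \left(-136 + \frac{1}{9} \cdot 144 \left(-17\right)\right) 6 = \left(-136 - 272\right) 6 = \left(-408\right) 6 = -2448$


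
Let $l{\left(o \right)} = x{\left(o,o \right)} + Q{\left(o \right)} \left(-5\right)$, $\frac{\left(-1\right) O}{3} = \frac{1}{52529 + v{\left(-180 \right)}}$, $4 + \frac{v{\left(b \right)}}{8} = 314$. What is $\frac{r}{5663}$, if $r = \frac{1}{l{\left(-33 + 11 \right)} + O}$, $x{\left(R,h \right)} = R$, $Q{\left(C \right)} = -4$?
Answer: $- \frac{55009}{623048923} \approx -8.829 \cdot 10^{-5}$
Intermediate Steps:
$v{\left(b \right)} = 2480$ ($v{\left(b \right)} = -32 + 8 \cdot 314 = -32 + 2512 = 2480$)
$O = - \frac{3}{55009}$ ($O = - \frac{3}{52529 + 2480} = - \frac{3}{55009} \approx -5.4537 \cdot 10^{-5}$)
$l{\left(o \right)} = 20 + o$ ($l{\left(o \right)} = o - -20 = o + 20 = 20 + o$)
$r = - \frac{55009}{110021}$ ($r = \frac{1}{\left(20 + \left(-33 + 11\right)\right) - \frac{3}{55009}} = \frac{1}{\left(20 - 22\right) - \frac{3}{55009}} = \frac{1}{-2 - \frac{3}{55009}} = \frac{1}{- \frac{110021}{55009}} = - \frac{55009}{110021} \approx -0.49999$)
$\frac{r}{5663} = - \frac{55009}{110021 \cdot 5663} = \left(- \frac{55009}{110021}\right) \frac{1}{5663} = - \frac{55009}{623048923}$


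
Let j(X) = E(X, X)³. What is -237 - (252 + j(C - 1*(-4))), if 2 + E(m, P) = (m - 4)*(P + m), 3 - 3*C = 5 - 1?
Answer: -292481/729 ≈ -401.21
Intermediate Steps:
C = -⅓ (C = 1 - (5 - 1)/3 = 1 - ⅓*4 = 1 - 4/3 = -⅓ ≈ -0.33333)
E(m, P) = -2 + (-4 + m)*(P + m) (E(m, P) = -2 + (m - 4)*(P + m) = -2 + (-4 + m)*(P + m))
j(X) = (-2 - 8*X + 2*X²)³ (j(X) = (-2 + X² - 4*X - 4*X + X*X)³ = (-2 + X² - 4*X - 4*X + X²)³ = (-2 - 8*X + 2*X²)³)
-237 - (252 + j(C - 1*(-4))) = -237 - (252 + 8*(-1 + (-⅓ - 1*(-4))² - 4*(-⅓ - 1*(-4)))³) = -237 - (252 + 8*(-1 + (-⅓ + 4)² - 4*(-⅓ + 4))³) = -237 - (252 + 8*(-1 + (11/3)² - 4*11/3)³) = -237 - (252 + 8*(-1 + 121/9 - 44/3)³) = -237 - (252 + 8*(-20/9)³) = -237 - (252 + 8*(-8000/729)) = -237 - (252 - 64000/729) = -237 - 1*119708/729 = -237 - 119708/729 = -292481/729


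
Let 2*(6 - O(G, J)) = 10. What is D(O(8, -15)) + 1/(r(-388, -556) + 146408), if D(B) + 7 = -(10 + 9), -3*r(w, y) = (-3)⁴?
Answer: -3805905/146381 ≈ -26.000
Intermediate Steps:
r(w, y) = -27 (r(w, y) = -⅓*(-3)⁴ = -⅓*81 = -27)
O(G, J) = 1 (O(G, J) = 6 - ½*10 = 6 - 5 = 1)
D(B) = -26 (D(B) = -7 - (10 + 9) = -7 - 1*19 = -7 - 19 = -26)
D(O(8, -15)) + 1/(r(-388, -556) + 146408) = -26 + 1/(-27 + 146408) = -26 + 1/146381 = -3805905/146381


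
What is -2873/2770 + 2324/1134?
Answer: 227107/224370 ≈ 1.0122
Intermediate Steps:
-2873/2770 + 2324/1134 = -2873*1/2770 + 2324*(1/1134) = -2873/2770 + 166/81 = 227107/224370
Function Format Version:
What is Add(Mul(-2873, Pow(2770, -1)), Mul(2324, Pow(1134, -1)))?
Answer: Rational(227107, 224370) ≈ 1.0122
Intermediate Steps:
Add(Mul(-2873, Pow(2770, -1)), Mul(2324, Pow(1134, -1))) = Add(Mul(-2873, Rational(1, 2770)), Mul(2324, Rational(1, 1134))) = Add(Rational(-2873, 2770), Rational(166, 81)) = Rational(227107, 224370)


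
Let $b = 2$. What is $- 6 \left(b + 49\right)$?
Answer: $-306$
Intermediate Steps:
$- 6 \left(b + 49\right) = - 6 \left(2 + 49\right) = \left(-6\right) 51 = -306$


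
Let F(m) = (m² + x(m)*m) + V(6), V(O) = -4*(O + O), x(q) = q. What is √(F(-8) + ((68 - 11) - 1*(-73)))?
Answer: √210 ≈ 14.491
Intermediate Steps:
V(O) = -8*O
F(m) = -48 + 2*m² (F(m) = (m² + m*m) - 8*6 = (m² + m²) - 48 = 2*m² - 48 = -48 + 2*m²)
√(F(-8) + ((68 - 11) - 1*(-73))) = √((-48 + 2*(-8)²) + ((68 - 11) - 1*(-73))) = √((-48 + 2*64) + (57 + 73)) = √((-48 + 128) + 130) = √(80 + 130) = √210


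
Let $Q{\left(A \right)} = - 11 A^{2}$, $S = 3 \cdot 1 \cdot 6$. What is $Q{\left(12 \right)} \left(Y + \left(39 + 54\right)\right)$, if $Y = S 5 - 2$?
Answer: $-286704$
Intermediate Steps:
$S = 18$ ($S = 3 \cdot 6 = 18$)
$Y = 88$ ($Y = 18 \cdot 5 - 2 = 90 - 2 = 88$)
$Q{\left(12 \right)} \left(Y + \left(39 + 54\right)\right) = - 11 \cdot 12^{2} \left(88 + \left(39 + 54\right)\right) = \left(-11\right) 144 \left(88 + 93\right) = \left(-1584\right) 181 = -286704$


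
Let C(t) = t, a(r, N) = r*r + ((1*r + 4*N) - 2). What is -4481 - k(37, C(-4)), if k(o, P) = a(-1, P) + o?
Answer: -4500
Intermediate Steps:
a(r, N) = -2 + r + r² + 4*N (a(r, N) = r² + ((r + 4*N) - 2) = r² + (-2 + r + 4*N) = -2 + r + r² + 4*N)
k(o, P) = -2 + o + 4*P (k(o, P) = (-2 - 1 + (-1)² + 4*P) + o = (-2 - 1 + 1 + 4*P) + o = (-2 + 4*P) + o = -2 + o + 4*P)
-4481 - k(37, C(-4)) = -4481 - (-2 + 37 + 4*(-4)) = -4481 - (-2 + 37 - 16) = -4481 - 1*19 = -4481 - 19 = -4500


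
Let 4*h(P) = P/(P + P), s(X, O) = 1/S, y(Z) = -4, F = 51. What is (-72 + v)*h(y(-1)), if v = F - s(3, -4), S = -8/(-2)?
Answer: -85/32 ≈ -2.6563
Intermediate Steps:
S = 4 (S = -8*(-½) = 4)
s(X, O) = ¼ (s(X, O) = 1/4 = ¼)
v = 203/4 (v = 51 - 1*¼ = 51 - ¼ = 203/4 ≈ 50.750)
h(P) = ⅛ (h(P) = (P/(P + P))/4 = (P/((2*P)))/4 = ((1/(2*P))*P)/4 = (¼)*(½) = ⅛)
(-72 + v)*h(y(-1)) = (-72 + 203/4)*(⅛) = -85/4*⅛ = -85/32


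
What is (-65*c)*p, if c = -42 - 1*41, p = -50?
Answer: -269750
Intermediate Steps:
c = -83 (c = -42 - 41 = -83)
(-65*c)*p = -65*(-83)*(-50) = 5395*(-50) = -269750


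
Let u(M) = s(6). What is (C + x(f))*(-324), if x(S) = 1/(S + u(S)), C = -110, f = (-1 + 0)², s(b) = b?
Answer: 249156/7 ≈ 35594.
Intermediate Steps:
u(M) = 6
f = 1 (f = (-1)² = 1)
x(S) = 1/(6 + S) (x(S) = 1/(S + 6) = 1/(6 + S))
(C + x(f))*(-324) = (-110 + 1/(6 + 1))*(-324) = (-110 + 1/7)*(-324) = (-110 + ⅐)*(-324) = -769/7*(-324) = 249156/7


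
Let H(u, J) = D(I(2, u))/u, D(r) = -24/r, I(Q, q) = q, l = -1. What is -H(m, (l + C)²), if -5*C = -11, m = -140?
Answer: 3/2450 ≈ 0.0012245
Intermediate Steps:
C = 11/5 (C = -⅕*(-11) = 11/5 ≈ 2.2000)
H(u, J) = -24/u² (H(u, J) = (-24/u)/u = -24/u²)
-H(m, (l + C)²) = -(-24)/(-140)² = -(-24)/19600 = -1*(-3/2450) = 3/2450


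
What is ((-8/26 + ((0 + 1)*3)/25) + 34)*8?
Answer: 87912/325 ≈ 270.50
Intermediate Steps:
((-8/26 + ((0 + 1)*3)/25) + 34)*8 = ((-8*1/26 + (1*3)*(1/25)) + 34)*8 = ((-4/13 + 3*(1/25)) + 34)*8 = ((-4/13 + 3/25) + 34)*8 = (-61/325 + 34)*8 = (10989/325)*8 = 87912/325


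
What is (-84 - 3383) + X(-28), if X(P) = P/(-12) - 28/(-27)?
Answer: -93518/27 ≈ -3463.6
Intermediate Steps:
X(P) = 28/27 - P/12 (X(P) = P*(-1/12) - 28*(-1/27) = -P/12 + 28/27 = 28/27 - P/12)
(-84 - 3383) + X(-28) = (-84 - 3383) + (28/27 - 1/12*(-28)) = -3467 + (28/27 + 7/3) = -3467 + 91/27 = -93518/27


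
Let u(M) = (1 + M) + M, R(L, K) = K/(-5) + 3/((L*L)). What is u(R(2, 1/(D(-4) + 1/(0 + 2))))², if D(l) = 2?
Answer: 13689/2500 ≈ 5.4756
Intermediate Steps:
R(L, K) = 3/L² - K/5 (R(L, K) = K*(-⅕) + 3/(L²) = -K/5 + 3/L² = 3/L² - K/5)
u(M) = 1 + 2*M
u(R(2, 1/(D(-4) + 1/(0 + 2))))² = (1 + 2*(3/2² - 1/(5*(2 + 1/(0 + 2)))))² = (1 + 2*(3*(¼) - 1/(5*(2 + 1/2))))² = (1 + 2*(¾ - 1/(5*(2 + ½))))² = (1 + 2*(¾ - 1/(5*5/2)))² = (1 + 2*(¾ - ⅕*⅖))² = (1 + 2*(¾ - 2/25))² = (1 + 2*(67/100))² = (1 + 67/50)² = (117/50)² = 13689/2500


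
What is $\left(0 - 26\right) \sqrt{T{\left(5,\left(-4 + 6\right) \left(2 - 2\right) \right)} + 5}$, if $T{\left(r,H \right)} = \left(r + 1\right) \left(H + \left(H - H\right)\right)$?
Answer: $- 26 \sqrt{5} \approx -58.138$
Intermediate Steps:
$T{\left(r,H \right)} = H \left(1 + r\right)$ ($T{\left(r,H \right)} = \left(1 + r\right) \left(H + 0\right) = \left(1 + r\right) H = H \left(1 + r\right)$)
$\left(0 - 26\right) \sqrt{T{\left(5,\left(-4 + 6\right) \left(2 - 2\right) \right)} + 5} = \left(0 - 26\right) \sqrt{\left(-4 + 6\right) \left(2 - 2\right) \left(1 + 5\right) + 5} = \left(0 - 26\right) \sqrt{2 \cdot 0 \cdot 6 + 5} = - 26 \sqrt{0 \cdot 6 + 5} = - 26 \sqrt{0 + 5} = - 26 \sqrt{5}$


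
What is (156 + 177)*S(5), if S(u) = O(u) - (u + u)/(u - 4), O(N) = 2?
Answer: -2664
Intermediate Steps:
S(u) = 2 - 2*u/(-4 + u) (S(u) = 2 - (u + u)/(u - 4) = 2 - 2*u/(-4 + u))
(156 + 177)*S(5) = (156 + 177)*(-8/(-4 + 5)) = 333*(-8/1) = 333*(-8*1) = 333*(-8) = -2664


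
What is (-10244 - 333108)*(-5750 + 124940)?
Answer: -40924124880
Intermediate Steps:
(-10244 - 333108)*(-5750 + 124940) = -343352*119190 = -40924124880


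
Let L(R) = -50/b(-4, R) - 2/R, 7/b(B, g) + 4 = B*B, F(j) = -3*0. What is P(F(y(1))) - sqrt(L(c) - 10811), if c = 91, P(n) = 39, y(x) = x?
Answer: 39 - I*sqrt(90235873)/91 ≈ 39.0 - 104.39*I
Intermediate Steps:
F(j) = 0
b(B, g) = 7/(-4 + B**2) (b(B, g) = 7/(-4 + B*B) = 7/(-4 + B**2))
L(R) = -600/7 - 2/R (L(R) = -50/(7/(-4 + (-4)**2)) - 2/R = -50/(7/(-4 + 16)) - 2/R = -50/(7/12) - 2/R = -50/(7*(1/12)) - 2/R = -50/7/12 - 2/R = -50*12/7 - 2/R = -600/7 - 2/R)
P(F(y(1))) - sqrt(L(c) - 10811) = 39 - sqrt((-600/7 - 2/91) - 10811) = 39 - sqrt(-7802/91 - 10811) = 39 - sqrt(-991603/91) = 39 - I*sqrt(90235873)/91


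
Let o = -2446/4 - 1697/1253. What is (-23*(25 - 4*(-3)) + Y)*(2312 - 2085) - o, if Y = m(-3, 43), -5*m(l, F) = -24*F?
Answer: -1825763161/12530 ≈ -1.4571e+5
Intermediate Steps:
m(l, F) = 24*F/5 (m(l, F) = -(-24)*F/5 = 24*F/5)
o = -1535813/2506 (o = -2446*¼ - 1697*1/1253 = -1223/2 - 1697/1253 = -1535813/2506 ≈ -612.85)
Y = 1032/5 (Y = (24/5)*43 = 1032/5 ≈ 206.40)
(-23*(25 - 4*(-3)) + Y)*(2312 - 2085) - o = (-23*(25 - 4*(-3)) + 1032/5)*(2312 - 2085) - 1*(-1535813/2506) = (-23*(25 + 12) + 1032/5)*227 + 1535813/2506 = (-23*37 + 1032/5)*227 + 1535813/2506 = (-851 + 1032/5)*227 + 1535813/2506 = -3223/5*227 + 1535813/2506 = -731621/5 + 1535813/2506 = -1825763161/12530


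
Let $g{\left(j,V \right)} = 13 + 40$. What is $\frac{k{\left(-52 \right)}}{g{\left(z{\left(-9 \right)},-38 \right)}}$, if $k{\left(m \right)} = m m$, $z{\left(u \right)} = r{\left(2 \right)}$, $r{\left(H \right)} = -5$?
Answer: $\frac{2704}{53} \approx 51.019$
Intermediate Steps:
$z{\left(u \right)} = -5$
$g{\left(j,V \right)} = 53$
$k{\left(m \right)} = m^{2}$
$\frac{k{\left(-52 \right)}}{g{\left(z{\left(-9 \right)},-38 \right)}} = \frac{\left(-52\right)^{2}}{53} = 2704 \cdot \frac{1}{53} = \frac{2704}{53}$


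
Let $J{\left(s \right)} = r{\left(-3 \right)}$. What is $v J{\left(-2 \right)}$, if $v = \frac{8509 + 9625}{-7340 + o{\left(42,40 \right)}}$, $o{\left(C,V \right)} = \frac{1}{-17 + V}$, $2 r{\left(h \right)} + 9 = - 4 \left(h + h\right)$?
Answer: $- \frac{1042705}{56273} \approx -18.529$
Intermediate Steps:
$r{\left(h \right)} = - \frac{9}{2} - 4 h$ ($r{\left(h \right)} = - \frac{9}{2} + \frac{\left(-4\right) \left(h + h\right)}{2} = - \frac{9}{2} + \frac{\left(-4\right) 2 h}{2} = - \frac{9}{2} + \frac{\left(-8\right) h}{2} = - \frac{9}{2} - 4 h$)
$J{\left(s \right)} = \frac{15}{2}$ ($J{\left(s \right)} = - \frac{9}{2} - -12 = - \frac{9}{2} + 12 = \frac{15}{2}$)
$v = - \frac{417082}{168819}$ ($v = \frac{8509 + 9625}{-7340 + \frac{1}{-17 + 40}} = \frac{18134}{-7340 + \frac{1}{23}} = \frac{18134}{- \frac{168819}{23}} = 18134 \left(- \frac{23}{168819}\right) = - \frac{417082}{168819} \approx -2.4706$)
$v J{\left(-2 \right)} = \left(- \frac{417082}{168819}\right) \frac{15}{2} = - \frac{1042705}{56273}$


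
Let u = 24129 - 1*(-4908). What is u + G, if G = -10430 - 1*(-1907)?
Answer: 20514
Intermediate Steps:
u = 29037 (u = 24129 + 4908 = 29037)
G = -8523 (G = -10430 + 1907 = -8523)
u + G = 29037 - 8523 = 20514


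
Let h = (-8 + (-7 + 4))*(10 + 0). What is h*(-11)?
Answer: 1210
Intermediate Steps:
h = -110 (h = (-8 - 3)*10 = -11*10 = -110)
h*(-11) = -110*(-11) = 1210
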